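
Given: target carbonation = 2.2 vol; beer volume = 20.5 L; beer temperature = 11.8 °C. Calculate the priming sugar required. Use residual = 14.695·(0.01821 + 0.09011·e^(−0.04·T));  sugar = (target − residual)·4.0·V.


residual = 14.695·(0.01821 + 0.09011·e^(−0.04·11.8)) = 1.0935
sugar = (2.2 − 1.0935)·4.0·20.5

90.7289 g


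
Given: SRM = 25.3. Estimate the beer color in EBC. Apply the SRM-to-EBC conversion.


EBC = SRM · 1.97
EBC = 25.3 · 1.97

49.8410 EBC


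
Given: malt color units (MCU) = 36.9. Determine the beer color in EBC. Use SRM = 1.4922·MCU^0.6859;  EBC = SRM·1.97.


SRM = 1.4922·36.9^0.6859 = 17.7276
EBC = 17.7276·1.97

34.9234 EBC


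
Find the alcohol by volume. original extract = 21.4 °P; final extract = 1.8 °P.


SG = 259/(259 − P);  ABV = (OG − FG)·131.25
OG = 259/(259 − 21.4) = 1.0901
FG = 259/(259 − 1.8) = 1.0070
ABV = (1.0901 − 1.0070)·131.25

10.9028 % ABV


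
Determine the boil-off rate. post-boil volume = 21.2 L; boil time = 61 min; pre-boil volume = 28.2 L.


rate = (V_pre − V_post) / (t_min/60)
rate = (28.2 − 21.2) / (61/60)

6.8852 L/hr


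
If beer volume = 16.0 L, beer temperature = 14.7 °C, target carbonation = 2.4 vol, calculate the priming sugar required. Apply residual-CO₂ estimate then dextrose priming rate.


residual = 14.695·(0.01821 + 0.09011·e^(−0.04·T));  sugar = (target − residual)·4.0·V
residual = 14.695·(0.01821 + 0.09011·e^(−0.04·14.7)) = 1.0031
sugar = (2.4 − 1.0031)·4.0·16.0

89.4024 g


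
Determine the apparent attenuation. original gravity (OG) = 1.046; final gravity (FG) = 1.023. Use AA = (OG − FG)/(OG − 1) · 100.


AA = (1.046 − 1.023)/(1.046 − 1) · 100

50.0000 %


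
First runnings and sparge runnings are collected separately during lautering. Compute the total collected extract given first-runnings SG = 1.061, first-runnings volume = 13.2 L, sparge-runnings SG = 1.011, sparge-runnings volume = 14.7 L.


total = Σ (SG_i − 1)·1000·V_i
first = (1.061 − 1)·1000·13.2 = 805.2000
sparge = (1.011 − 1)·1000·14.7 = 161.7000
total = 805.2000 + 161.7000

966.9000 gravity·L


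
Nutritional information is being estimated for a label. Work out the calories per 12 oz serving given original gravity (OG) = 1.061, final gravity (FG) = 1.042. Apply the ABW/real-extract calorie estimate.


ABW = (OG−FG)·131.25·0.79/FG;  °P = 259 − 259/SG (for OG→OE and FG→AE);  RE = 0.1808·OE + 0.8192·AE;  Cal = (6.9·ABW + 4·(RE−0.1))·FG·3.55
ABW = (1.061 − 1.042)·131.25·0.79/1.042 = 1.8907
OE = 259 − 259/1.061 = 14.8907 °P
AE = 259 − 259/1.042 = 10.4395 °P
RE = 0.1808·14.8907 + 0.8192·10.4395 = 11.2443 °P
Cal = (6.9·1.8907 + 4·(11.2443−0.1))·1.042·3.55

213.1523 kcal


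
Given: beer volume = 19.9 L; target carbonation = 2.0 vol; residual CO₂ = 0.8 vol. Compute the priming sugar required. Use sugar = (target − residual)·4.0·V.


sugar = (2.0 − 0.8)·4.0·19.9

95.5200 g


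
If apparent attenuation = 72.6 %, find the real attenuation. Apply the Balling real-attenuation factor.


RA = AA · 0.8192
RA = 72.6 · 0.8192

59.4739 %


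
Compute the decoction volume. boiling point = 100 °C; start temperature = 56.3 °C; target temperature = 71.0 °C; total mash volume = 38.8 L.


V_dec = V_total·(T_target − T_start)/(T_boil − T_start)
V_dec = 38.8·(71.0 − 56.3)/(100 − 56.3)

13.0517 L


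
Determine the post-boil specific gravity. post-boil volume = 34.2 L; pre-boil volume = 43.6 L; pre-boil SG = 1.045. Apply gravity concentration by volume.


SG_post = 1 + (SG_pre − 1)·V_pre/V_post
pts_pre = (1.045 − 1)·1000 = 45.0000
pts_post = 45.0000·43.6/34.2 = 57.3684
SG_post = 1 + 57.3684/1000

1.0574


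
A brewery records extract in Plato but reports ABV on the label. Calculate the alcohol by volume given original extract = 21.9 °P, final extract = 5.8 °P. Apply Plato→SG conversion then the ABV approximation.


SG = 259/(259 − P);  ABV = (OG − FG)·131.25
OG = 259/(259 − 21.9) = 1.0924
FG = 259/(259 − 5.8) = 1.0229
ABV = (1.0924 − 1.0229)·131.25

9.1165 % ABV


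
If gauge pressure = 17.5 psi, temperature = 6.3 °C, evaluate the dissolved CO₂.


vols = (P + 14.695)·(0.01821 + 0.09011·e^(−0.04·T))
vols = (17.5 + 14.695)·(0.01821 + 0.09011·e^(−0.04·6.3))

2.8411 volumes


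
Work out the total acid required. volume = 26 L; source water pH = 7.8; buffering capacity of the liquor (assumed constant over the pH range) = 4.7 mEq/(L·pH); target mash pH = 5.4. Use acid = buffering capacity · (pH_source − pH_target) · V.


acid = 4.7 · (7.8 − 5.4) · 26

293.2800 mEq


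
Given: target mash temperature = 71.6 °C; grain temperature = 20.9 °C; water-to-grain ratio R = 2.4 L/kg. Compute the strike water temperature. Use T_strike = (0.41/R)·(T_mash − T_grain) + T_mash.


T_strike = (0.41/2.4)·(71.6 − 20.9) + 71.6

80.2612 °C


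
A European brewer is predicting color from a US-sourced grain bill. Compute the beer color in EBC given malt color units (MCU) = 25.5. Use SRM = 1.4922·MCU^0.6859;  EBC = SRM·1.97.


SRM = 1.4922·25.5^0.6859 = 13.7586
EBC = 13.7586·1.97

27.1044 EBC


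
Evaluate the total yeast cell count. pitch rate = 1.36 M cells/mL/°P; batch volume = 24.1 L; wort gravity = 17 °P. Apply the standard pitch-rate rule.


cells (billions) = rate · V_L · °P
cells = 1.36 · 24.1 · 17

557.1920 billion cells


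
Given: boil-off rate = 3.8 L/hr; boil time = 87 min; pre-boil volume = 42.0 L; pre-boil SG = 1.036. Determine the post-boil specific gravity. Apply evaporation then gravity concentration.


V_post = V_pre − rate·(t/60);  SG_post = 1 + (SG_pre−1)·V_pre/V_post
V_post = 42.0 − 3.8·(87/60) = 36.4900
SG_post = 1 + (1.036 − 1)·42.0/36.4900

1.0414


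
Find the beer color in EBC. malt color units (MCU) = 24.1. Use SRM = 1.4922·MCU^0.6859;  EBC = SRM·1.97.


SRM = 1.4922·24.1^0.6859 = 13.2359
EBC = 13.2359·1.97

26.0747 EBC


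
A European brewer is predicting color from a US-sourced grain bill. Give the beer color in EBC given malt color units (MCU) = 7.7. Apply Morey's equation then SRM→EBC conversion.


SRM = 1.4922·MCU^0.6859;  EBC = SRM·1.97
SRM = 1.4922·7.7^0.6859 = 6.0516
EBC = 6.0516·1.97

11.9217 EBC


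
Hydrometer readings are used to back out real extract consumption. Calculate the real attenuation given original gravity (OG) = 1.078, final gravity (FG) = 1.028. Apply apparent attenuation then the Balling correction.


AA = (OG−FG)/(OG−1)·100;  RA = AA·0.8192
AA = (1.078 − 1.028)/(1.078 − 1)·100 = 64.1026
RA = 64.1026·0.8192

52.5128 %


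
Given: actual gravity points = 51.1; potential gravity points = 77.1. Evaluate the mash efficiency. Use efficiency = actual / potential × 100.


efficiency = 51.1 / 77.1 × 100

66.2776 %


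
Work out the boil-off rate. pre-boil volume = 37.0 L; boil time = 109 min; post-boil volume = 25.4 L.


rate = (V_pre − V_post) / (t_min/60)
rate = (37.0 − 25.4) / (109/60)

6.3853 L/hr


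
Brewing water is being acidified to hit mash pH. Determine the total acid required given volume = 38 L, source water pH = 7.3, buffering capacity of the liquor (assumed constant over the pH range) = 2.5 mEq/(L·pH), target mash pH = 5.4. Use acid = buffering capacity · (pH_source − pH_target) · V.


acid = 2.5 · (7.3 − 5.4) · 38

180.5000 mEq


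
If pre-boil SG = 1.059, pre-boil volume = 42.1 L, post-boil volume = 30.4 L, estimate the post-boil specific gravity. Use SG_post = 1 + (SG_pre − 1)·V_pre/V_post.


pts_pre = (1.059 − 1)·1000 = 59.0000
pts_post = 59.0000·42.1/30.4 = 81.7072
SG_post = 1 + 81.7072/1000

1.0817


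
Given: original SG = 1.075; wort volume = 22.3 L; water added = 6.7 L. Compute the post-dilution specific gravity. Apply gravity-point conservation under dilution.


SG_new = 1 + (SG_old − 1)·V_old/(V_old + V_water)
pts = (1.075 − 1)·1000·22.3/(22.3 + 6.7) = 57.6724
SG_new = 1 + 57.6724/1000

1.0577


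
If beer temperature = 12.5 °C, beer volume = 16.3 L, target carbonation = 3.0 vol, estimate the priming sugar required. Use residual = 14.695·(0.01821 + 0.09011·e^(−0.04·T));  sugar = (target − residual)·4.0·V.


residual = 14.695·(0.01821 + 0.09011·e^(−0.04·12.5)) = 1.0707
sugar = (3.0 − 1.0707)·4.0·16.3

125.7875 g


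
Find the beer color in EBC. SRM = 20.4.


EBC = SRM · 1.97
EBC = 20.4 · 1.97

40.1880 EBC


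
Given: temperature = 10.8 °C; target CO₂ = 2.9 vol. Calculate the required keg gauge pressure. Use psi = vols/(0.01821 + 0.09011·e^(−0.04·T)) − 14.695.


psi = 2.9/(0.01821 + 0.09011·e^(−0.04·10.8)) − 14.695

23.1096 psi


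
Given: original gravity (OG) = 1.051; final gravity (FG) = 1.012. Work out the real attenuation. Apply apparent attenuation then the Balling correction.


AA = (OG−FG)/(OG−1)·100;  RA = AA·0.8192
AA = (1.051 − 1.012)/(1.051 − 1)·100 = 76.4706
RA = 76.4706·0.8192

62.6447 %


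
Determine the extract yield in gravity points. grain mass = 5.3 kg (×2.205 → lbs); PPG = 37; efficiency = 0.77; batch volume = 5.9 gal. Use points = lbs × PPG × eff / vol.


lbs = 5.3 × 2.205 = 11.6865
points = 11.6865 × 37 × 0.77 / 5.9

56.4319 points


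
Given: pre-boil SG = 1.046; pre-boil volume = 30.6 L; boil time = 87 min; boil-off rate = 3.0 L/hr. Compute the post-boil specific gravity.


V_post = V_pre − rate·(t/60);  SG_post = 1 + (SG_pre−1)·V_pre/V_post
V_post = 30.6 − 3.0·(87/60) = 26.2500
SG_post = 1 + (1.046 − 1)·30.6/26.2500

1.0536


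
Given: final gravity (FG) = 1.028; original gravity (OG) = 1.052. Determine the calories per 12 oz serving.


ABW = (OG−FG)·131.25·0.79/FG;  °P = 259 − 259/SG (for OG→OE and FG→AE);  RE = 0.1808·OE + 0.8192·AE;  Cal = (6.9·ABW + 4·(RE−0.1))·FG·3.55
ABW = (1.052 − 1.028)·131.25·0.79/1.028 = 2.4207
OE = 259 − 259/1.052 = 12.8023 °P
AE = 259 − 259/1.028 = 7.0545 °P
RE = 0.1808·12.8023 + 0.8192·7.0545 = 8.0937 °P
Cal = (6.9·2.4207 + 4·(8.0937−0.1))·1.028·3.55

177.6443 kcal


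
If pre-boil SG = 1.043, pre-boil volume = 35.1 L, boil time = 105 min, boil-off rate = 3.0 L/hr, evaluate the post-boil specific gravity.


V_post = V_pre − rate·(t/60);  SG_post = 1 + (SG_pre−1)·V_pre/V_post
V_post = 35.1 − 3.0·(105/60) = 29.8500
SG_post = 1 + (1.043 − 1)·35.1/29.8500

1.0506


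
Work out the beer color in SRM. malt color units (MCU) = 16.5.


SRM = 1.4922 · MCU^0.6859
SRM = 1.4922 · 16.5^0.6859

10.2070 SRM


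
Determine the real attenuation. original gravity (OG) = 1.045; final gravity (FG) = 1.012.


AA = (OG−FG)/(OG−1)·100;  RA = AA·0.8192
AA = (1.045 − 1.012)/(1.045 − 1)·100 = 73.3333
RA = 73.3333·0.8192

60.0747 %


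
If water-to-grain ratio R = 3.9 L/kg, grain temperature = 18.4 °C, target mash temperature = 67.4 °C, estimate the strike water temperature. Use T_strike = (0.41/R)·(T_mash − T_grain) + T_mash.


T_strike = (0.41/3.9)·(67.4 − 18.4) + 67.4

72.5513 °C


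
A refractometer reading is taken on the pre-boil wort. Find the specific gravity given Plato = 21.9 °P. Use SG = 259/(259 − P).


SG = 259/(259 − 21.9)

1.0924


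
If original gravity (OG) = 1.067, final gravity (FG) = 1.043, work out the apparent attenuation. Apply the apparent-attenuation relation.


AA = (OG − FG)/(OG − 1) · 100
AA = (1.067 − 1.043)/(1.067 − 1) · 100

35.8209 %


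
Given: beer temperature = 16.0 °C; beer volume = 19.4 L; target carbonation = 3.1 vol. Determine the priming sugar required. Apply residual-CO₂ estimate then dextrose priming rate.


residual = 14.695·(0.01821 + 0.09011·e^(−0.04·T));  sugar = (target − residual)·4.0·V
residual = 14.695·(0.01821 + 0.09011·e^(−0.04·16.0)) = 0.9658
sugar = (3.1 − 0.9658)·4.0·19.4

165.6125 g


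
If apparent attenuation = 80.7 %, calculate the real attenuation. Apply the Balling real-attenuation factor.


RA = AA · 0.8192
RA = 80.7 · 0.8192

66.1094 %


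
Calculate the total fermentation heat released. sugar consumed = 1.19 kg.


Q = m_sugar · 590 kJ/kg
Q = 1.19 · 590

702.1000 kJ


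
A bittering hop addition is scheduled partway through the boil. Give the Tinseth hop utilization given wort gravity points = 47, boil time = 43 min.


U = 1.65·0.000125^(GP/1000) · (1 − e^(−0.04·t))/4.15
bigness = 1.65·0.000125^(47/1000) = 1.0815
boil_factor = (1 − e^(−0.04·43))/4.15 = 0.1978
U = 1.0815 · 0.1978

0.2139


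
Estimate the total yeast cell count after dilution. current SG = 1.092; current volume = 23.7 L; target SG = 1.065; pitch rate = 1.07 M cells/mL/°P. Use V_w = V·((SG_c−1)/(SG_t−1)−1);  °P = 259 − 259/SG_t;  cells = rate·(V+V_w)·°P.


V_w = 23.7·((1.092−1)/(1.065−1)−1) = 9.8446
V_final = 23.7 + 9.8446 = 33.5446
°P = 259 − 259/1.065 = 15.8075
cells = 1.07·33.5446·15.8075

567.3749 billion cells


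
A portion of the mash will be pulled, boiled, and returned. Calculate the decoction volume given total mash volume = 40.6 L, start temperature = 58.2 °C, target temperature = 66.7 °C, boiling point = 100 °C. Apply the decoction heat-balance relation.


V_dec = V_total·(T_target − T_start)/(T_boil − T_start)
V_dec = 40.6·(66.7 − 58.2)/(100 − 58.2)

8.2560 L


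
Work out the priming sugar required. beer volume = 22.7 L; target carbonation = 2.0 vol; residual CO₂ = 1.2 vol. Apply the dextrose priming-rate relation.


sugar = (target − residual)·4.0·V
sugar = (2.0 − 1.2)·4.0·22.7

72.6400 g


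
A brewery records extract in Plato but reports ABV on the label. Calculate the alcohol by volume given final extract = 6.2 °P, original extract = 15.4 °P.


SG = 259/(259 − P);  ABV = (OG − FG)·131.25
OG = 259/(259 − 15.4) = 1.0632
FG = 259/(259 − 6.2) = 1.0245
ABV = (1.0632 − 1.0245)·131.25

5.0785 % ABV


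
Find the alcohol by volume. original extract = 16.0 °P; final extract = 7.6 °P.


SG = 259/(259 − P);  ABV = (OG − FG)·131.25
OG = 259/(259 − 16.0) = 1.0658
FG = 259/(259 − 7.6) = 1.0302
ABV = (1.0658 − 1.0302)·131.25

4.6742 % ABV


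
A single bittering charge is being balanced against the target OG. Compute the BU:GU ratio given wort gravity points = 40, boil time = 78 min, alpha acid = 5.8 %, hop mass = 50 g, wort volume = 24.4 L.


U = 1.65·0.000125^(GP/1000)·(1−e^(−0.04t))/4.15;  IBU = (α/100)·m·U·1000/V;  BU:GU = IBU/GP
U = 1.65·0.000125^(40/1000)·(1−e^(−0.04·78))/4.15 = 0.2653
IBU = (5.8/100)·50·0.2653·1000/24.4 = 31.5288
BU:GU = 31.5288/40

0.7882


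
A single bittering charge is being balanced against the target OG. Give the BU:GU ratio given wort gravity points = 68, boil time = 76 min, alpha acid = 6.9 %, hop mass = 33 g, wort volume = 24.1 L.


U = 1.65·0.000125^(GP/1000)·(1−e^(−0.04t))/4.15;  IBU = (α/100)·m·U·1000/V;  BU:GU = IBU/GP
U = 1.65·0.000125^(68/1000)·(1−e^(−0.04·76))/4.15 = 0.2055
IBU = (6.9/100)·33·0.2055·1000/24.1 = 19.4126
BU:GU = 19.4126/68

0.2855


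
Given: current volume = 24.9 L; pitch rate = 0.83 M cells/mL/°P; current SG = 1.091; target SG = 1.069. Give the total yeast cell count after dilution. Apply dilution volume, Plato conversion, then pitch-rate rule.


V_w = V·((SG_c−1)/(SG_t−1)−1);  °P = 259 − 259/SG_t;  cells = rate·(V+V_w)·°P
V_w = 24.9·((1.091−1)/(1.069−1)−1) = 7.9391
V_final = 24.9 + 7.9391 = 32.8391
°P = 259 − 259/1.069 = 16.7175
cells = 0.83·32.8391·16.7175

455.6600 billion cells


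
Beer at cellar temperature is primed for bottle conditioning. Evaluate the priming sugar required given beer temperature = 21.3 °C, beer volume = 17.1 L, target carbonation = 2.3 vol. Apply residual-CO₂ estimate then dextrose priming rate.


residual = 14.695·(0.01821 + 0.09011·e^(−0.04·T));  sugar = (target − residual)·4.0·V
residual = 14.695·(0.01821 + 0.09011·e^(−0.04·21.3)) = 0.8324
sugar = (2.3 − 0.8324)·4.0·17.1

100.3815 g


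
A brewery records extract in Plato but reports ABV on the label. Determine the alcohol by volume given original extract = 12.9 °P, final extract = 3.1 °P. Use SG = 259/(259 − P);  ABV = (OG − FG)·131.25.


OG = 259/(259 − 12.9) = 1.0524
FG = 259/(259 − 3.1) = 1.0121
ABV = (1.0524 − 1.0121)·131.25

5.2898 % ABV


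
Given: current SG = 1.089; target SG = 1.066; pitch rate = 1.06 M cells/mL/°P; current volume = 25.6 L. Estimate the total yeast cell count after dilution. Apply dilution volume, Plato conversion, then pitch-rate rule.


V_w = V·((SG_c−1)/(SG_t−1)−1);  °P = 259 − 259/SG_t;  cells = rate·(V+V_w)·°P
V_w = 25.6·((1.089−1)/(1.066−1)−1) = 8.9212
V_final = 25.6 + 8.9212 = 34.5212
°P = 259 − 259/1.066 = 16.0356
cells = 1.06·34.5212·16.0356

586.7842 billion cells


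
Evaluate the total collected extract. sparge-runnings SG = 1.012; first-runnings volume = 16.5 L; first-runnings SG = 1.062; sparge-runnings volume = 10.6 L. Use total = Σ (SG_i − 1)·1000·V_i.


first = (1.062 − 1)·1000·16.5 = 1023.0000
sparge = (1.012 − 1)·1000·10.6 = 127.2000
total = 1023.0000 + 127.2000

1150.2000 gravity·L


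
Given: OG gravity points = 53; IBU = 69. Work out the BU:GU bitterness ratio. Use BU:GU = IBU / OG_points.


BU:GU = 69 / 53

1.3019


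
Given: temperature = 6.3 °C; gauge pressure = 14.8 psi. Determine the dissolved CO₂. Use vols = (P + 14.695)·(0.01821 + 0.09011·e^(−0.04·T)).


vols = (14.8 + 14.695)·(0.01821 + 0.09011·e^(−0.04·6.3))

2.6029 volumes


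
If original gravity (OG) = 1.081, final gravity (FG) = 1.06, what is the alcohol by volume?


ABV = (OG − FG) · 131.25
ABV = (1.081 − 1.06) · 131.25

2.7562 % ABV


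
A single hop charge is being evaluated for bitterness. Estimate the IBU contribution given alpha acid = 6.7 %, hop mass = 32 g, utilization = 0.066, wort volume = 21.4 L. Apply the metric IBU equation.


IBU = (α/100)·mass·U·1000 / V
IBU = (6.7/100)·32·0.066·1000 / 21.4

6.6123 IBU


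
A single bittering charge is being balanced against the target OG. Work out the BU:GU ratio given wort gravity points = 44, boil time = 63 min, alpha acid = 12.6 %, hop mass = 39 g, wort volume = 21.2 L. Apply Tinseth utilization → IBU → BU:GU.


U = 1.65·0.000125^(GP/1000)·(1−e^(−0.04t))/4.15;  IBU = (α/100)·m·U·1000/V;  BU:GU = IBU/GP
U = 1.65·0.000125^(44/1000)·(1−e^(−0.04·63))/4.15 = 0.2462
IBU = (12.6/100)·39·0.2462·1000/21.2 = 57.0650
BU:GU = 57.0650/44

1.2969


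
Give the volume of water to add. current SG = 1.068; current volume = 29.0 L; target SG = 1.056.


V_water = V·((SG_curr − 1)/(SG_target − 1) − 1)
V_water = 29.0·((1.068 − 1)/(1.056 − 1) − 1)

6.2143 L


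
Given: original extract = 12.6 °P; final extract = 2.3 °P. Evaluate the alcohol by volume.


SG = 259/(259 − P);  ABV = (OG − FG)·131.25
OG = 259/(259 − 12.6) = 1.0511
FG = 259/(259 − 2.3) = 1.0090
ABV = (1.0511 − 1.0090)·131.25

5.5357 % ABV


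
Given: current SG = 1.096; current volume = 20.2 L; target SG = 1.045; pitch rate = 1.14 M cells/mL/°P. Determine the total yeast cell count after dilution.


V_w = V·((SG_c−1)/(SG_t−1)−1);  °P = 259 − 259/SG_t;  cells = rate·(V+V_w)·°P
V_w = 20.2·((1.096−1)/(1.045−1)−1) = 22.8933
V_final = 20.2 + 22.8933 = 43.0933
°P = 259 − 259/1.045 = 11.1531
cells = 1.14·43.0933·11.1531

547.9121 billion cells


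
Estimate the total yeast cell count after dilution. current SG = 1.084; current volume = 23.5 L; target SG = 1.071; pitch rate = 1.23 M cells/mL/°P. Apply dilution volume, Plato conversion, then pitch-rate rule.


V_w = V·((SG_c−1)/(SG_t−1)−1);  °P = 259 − 259/SG_t;  cells = rate·(V+V_w)·°P
V_w = 23.5·((1.084−1)/(1.071−1)−1) = 4.3028
V_final = 23.5 + 4.3028 = 27.8028
°P = 259 − 259/1.071 = 17.1699
cells = 1.23·27.8028·17.1699

587.1682 billion cells


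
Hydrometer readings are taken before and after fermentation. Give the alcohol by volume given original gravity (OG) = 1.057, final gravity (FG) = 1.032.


ABV = (OG − FG) · 131.25
ABV = (1.057 − 1.032) · 131.25

3.2812 % ABV


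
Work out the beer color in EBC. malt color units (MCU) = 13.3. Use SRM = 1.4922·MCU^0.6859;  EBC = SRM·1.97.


SRM = 1.4922·13.3^0.6859 = 8.8039
EBC = 8.8039·1.97

17.3438 EBC


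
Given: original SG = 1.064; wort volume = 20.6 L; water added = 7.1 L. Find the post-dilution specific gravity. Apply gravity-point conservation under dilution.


SG_new = 1 + (SG_old − 1)·V_old/(V_old + V_water)
pts = (1.064 − 1)·1000·20.6/(20.6 + 7.1) = 47.5957
SG_new = 1 + 47.5957/1000

1.0476


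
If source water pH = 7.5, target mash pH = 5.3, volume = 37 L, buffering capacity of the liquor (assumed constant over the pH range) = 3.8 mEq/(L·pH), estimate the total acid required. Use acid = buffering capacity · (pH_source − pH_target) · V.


acid = 3.8 · (7.5 − 5.3) · 37

309.3200 mEq


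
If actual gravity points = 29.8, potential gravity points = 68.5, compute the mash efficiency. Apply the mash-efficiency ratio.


efficiency = actual / potential × 100
efficiency = 29.8 / 68.5 × 100

43.5036 %


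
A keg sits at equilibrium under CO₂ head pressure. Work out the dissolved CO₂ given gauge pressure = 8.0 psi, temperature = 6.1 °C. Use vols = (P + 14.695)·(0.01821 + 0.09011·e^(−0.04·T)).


vols = (8.0 + 14.695)·(0.01821 + 0.09011·e^(−0.04·6.1))

2.0155 volumes


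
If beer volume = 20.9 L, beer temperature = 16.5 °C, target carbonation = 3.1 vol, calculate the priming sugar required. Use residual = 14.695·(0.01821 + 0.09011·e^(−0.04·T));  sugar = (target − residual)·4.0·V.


residual = 14.695·(0.01821 + 0.09011·e^(−0.04·16.5)) = 0.9520
sugar = (3.1 − 0.9520)·4.0·20.9

179.5734 g


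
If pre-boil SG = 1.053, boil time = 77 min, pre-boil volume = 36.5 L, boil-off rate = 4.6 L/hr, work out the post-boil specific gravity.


V_post = V_pre − rate·(t/60);  SG_post = 1 + (SG_pre−1)·V_pre/V_post
V_post = 36.5 − 4.6·(77/60) = 30.5967
SG_post = 1 + (1.053 − 1)·36.5/30.5967

1.0632


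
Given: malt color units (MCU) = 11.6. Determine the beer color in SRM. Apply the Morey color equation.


SRM = 1.4922 · MCU^0.6859
SRM = 1.4922 · 11.6^0.6859

8.0157 SRM


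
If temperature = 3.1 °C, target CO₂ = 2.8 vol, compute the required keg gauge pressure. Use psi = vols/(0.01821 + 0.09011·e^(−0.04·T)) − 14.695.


psi = 2.8/(0.01821 + 0.09011·e^(−0.04·3.1)) − 14.695

13.9315 psi


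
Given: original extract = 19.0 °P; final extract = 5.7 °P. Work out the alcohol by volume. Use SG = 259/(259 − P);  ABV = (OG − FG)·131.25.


OG = 259/(259 − 19.0) = 1.0792
FG = 259/(259 − 5.7) = 1.0225
ABV = (1.0792 − 1.0225)·131.25

7.4371 % ABV


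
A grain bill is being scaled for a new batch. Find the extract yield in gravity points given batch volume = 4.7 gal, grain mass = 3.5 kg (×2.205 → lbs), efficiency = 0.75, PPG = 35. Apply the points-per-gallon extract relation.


points = lbs × PPG × eff / vol
lbs = 3.5 × 2.205 = 7.7175
points = 7.7175 × 35 × 0.75 / 4.7

43.1031 points


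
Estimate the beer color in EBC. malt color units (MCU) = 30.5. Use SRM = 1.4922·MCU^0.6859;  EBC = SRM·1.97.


SRM = 1.4922·30.5^0.6859 = 15.5564
EBC = 15.5564·1.97

30.6461 EBC


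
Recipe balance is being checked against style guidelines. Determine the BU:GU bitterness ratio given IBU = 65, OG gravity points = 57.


BU:GU = IBU / OG_points
BU:GU = 65 / 57

1.1404


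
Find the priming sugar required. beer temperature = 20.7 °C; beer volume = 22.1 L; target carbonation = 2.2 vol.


residual = 14.695·(0.01821 + 0.09011·e^(−0.04·T));  sugar = (target − residual)·4.0·V
residual = 14.695·(0.01821 + 0.09011·e^(−0.04·20.7)) = 0.8462
sugar = (2.2 − 0.8462)·4.0·22.1

119.6800 g


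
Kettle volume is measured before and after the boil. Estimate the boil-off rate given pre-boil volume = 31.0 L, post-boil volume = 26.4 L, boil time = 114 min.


rate = (V_pre − V_post) / (t_min/60)
rate = (31.0 − 26.4) / (114/60)

2.4211 L/hr


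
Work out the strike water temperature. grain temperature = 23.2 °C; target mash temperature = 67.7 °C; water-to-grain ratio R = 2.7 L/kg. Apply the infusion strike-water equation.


T_strike = (0.41/R)·(T_mash − T_grain) + T_mash
T_strike = (0.41/2.7)·(67.7 − 23.2) + 67.7

74.4574 °C


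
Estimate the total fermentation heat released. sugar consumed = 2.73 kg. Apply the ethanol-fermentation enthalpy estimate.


Q = m_sugar · 590 kJ/kg
Q = 2.73 · 590

1610.7000 kJ


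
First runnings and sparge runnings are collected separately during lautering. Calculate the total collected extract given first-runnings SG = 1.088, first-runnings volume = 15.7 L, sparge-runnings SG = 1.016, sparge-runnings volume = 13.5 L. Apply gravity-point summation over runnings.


total = Σ (SG_i − 1)·1000·V_i
first = (1.088 − 1)·1000·15.7 = 1381.6000
sparge = (1.016 − 1)·1000·13.5 = 216.0000
total = 1381.6000 + 216.0000

1597.6000 gravity·L


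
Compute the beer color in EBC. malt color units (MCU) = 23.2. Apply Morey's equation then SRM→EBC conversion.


SRM = 1.4922·MCU^0.6859;  EBC = SRM·1.97
SRM = 1.4922·23.2^0.6859 = 12.8948
EBC = 12.8948·1.97

25.4028 EBC


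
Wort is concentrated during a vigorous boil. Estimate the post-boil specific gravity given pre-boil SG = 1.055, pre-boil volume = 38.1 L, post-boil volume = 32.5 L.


SG_post = 1 + (SG_pre − 1)·V_pre/V_post
pts_pre = (1.055 − 1)·1000 = 55.0000
pts_post = 55.0000·38.1/32.5 = 64.4769
SG_post = 1 + 64.4769/1000

1.0645


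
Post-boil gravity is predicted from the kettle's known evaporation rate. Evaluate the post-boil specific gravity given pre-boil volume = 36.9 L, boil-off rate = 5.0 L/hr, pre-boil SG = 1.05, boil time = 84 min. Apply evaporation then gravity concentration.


V_post = V_pre − rate·(t/60);  SG_post = 1 + (SG_pre−1)·V_pre/V_post
V_post = 36.9 − 5.0·(84/60) = 29.9000
SG_post = 1 + (1.05 − 1)·36.9/29.9000

1.0617


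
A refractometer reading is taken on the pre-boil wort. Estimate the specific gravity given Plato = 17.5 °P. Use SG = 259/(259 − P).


SG = 259/(259 − 17.5)

1.0725


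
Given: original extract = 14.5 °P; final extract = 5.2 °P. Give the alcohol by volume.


SG = 259/(259 − P);  ABV = (OG − FG)·131.25
OG = 259/(259 − 14.5) = 1.0593
FG = 259/(259 − 5.2) = 1.0205
ABV = (1.0593 − 1.0205)·131.25

5.0946 % ABV


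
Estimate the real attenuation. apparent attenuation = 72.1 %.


RA = AA · 0.8192
RA = 72.1 · 0.8192

59.0643 %


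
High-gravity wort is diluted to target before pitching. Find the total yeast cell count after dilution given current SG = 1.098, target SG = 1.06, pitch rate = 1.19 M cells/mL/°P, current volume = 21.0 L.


V_w = V·((SG_c−1)/(SG_t−1)−1);  °P = 259 − 259/SG_t;  cells = rate·(V+V_w)·°P
V_w = 21.0·((1.098−1)/(1.06−1)−1) = 13.3000
V_final = 21.0 + 13.3000 = 34.3000
°P = 259 − 259/1.06 = 14.6604
cells = 1.19·34.3000·14.6604

598.3926 billion cells


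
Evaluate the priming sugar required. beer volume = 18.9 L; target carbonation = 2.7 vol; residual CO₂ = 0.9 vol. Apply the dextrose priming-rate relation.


sugar = (target − residual)·4.0·V
sugar = (2.7 − 0.9)·4.0·18.9

136.0800 g


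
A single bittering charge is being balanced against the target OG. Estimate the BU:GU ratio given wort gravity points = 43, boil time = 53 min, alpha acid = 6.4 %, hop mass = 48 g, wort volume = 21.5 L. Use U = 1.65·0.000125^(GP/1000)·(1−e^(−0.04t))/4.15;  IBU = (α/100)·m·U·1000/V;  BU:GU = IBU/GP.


U = 1.65·0.000125^(43/1000)·(1−e^(−0.04·53))/4.15 = 0.2377
IBU = (6.4/100)·48·0.2377·1000/21.5 = 33.9667
BU:GU = 33.9667/43

0.7899


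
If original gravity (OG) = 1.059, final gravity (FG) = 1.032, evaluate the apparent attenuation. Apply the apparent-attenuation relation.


AA = (OG − FG)/(OG − 1) · 100
AA = (1.059 − 1.032)/(1.059 − 1) · 100

45.7627 %


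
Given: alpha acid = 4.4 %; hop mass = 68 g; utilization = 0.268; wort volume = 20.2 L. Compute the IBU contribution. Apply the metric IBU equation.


IBU = (α/100)·mass·U·1000 / V
IBU = (4.4/100)·68·0.268·1000 / 20.2

39.6958 IBU


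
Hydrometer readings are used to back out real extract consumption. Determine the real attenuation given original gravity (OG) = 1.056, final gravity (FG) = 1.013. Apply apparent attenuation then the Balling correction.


AA = (OG−FG)/(OG−1)·100;  RA = AA·0.8192
AA = (1.056 − 1.013)/(1.056 − 1)·100 = 76.7857
RA = 76.7857·0.8192

62.9029 %


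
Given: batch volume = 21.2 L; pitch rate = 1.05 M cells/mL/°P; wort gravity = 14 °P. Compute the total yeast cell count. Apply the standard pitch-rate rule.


cells (billions) = rate · V_L · °P
cells = 1.05 · 21.2 · 14

311.6400 billion cells


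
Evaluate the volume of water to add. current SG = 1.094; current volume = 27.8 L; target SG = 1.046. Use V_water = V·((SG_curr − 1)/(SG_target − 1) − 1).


V_water = 27.8·((1.094 − 1)/(1.046 − 1) − 1)

29.0087 L


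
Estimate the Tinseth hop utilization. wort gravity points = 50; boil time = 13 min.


U = 1.65·0.000125^(GP/1000) · (1 − e^(−0.04·t))/4.15
bigness = 1.65·0.000125^(50/1000) = 1.0528
boil_factor = (1 − e^(−0.04·13))/4.15 = 0.0977
U = 1.0528 · 0.0977

0.1029


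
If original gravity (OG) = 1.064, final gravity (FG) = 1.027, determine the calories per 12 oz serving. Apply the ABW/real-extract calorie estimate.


ABW = (OG−FG)·131.25·0.79/FG;  °P = 259 − 259/SG (for OG→OE and FG→AE);  RE = 0.1808·OE + 0.8192·AE;  Cal = (6.9·ABW + 4·(RE−0.1))·FG·3.55
ABW = (1.064 − 1.027)·131.25·0.79/1.027 = 3.7356
OE = 259 − 259/1.064 = 15.5789 °P
AE = 259 − 259/1.027 = 6.8092 °P
RE = 0.1808·15.5789 + 0.8192·6.8092 = 8.3947 °P
Cal = (6.9·3.7356 + 4·(8.3947−0.1))·1.027·3.55

214.9389 kcal


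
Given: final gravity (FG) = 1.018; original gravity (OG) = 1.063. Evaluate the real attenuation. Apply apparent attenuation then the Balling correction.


AA = (OG−FG)/(OG−1)·100;  RA = AA·0.8192
AA = (1.063 − 1.018)/(1.063 − 1)·100 = 71.4286
RA = 71.4286·0.8192

58.5143 %


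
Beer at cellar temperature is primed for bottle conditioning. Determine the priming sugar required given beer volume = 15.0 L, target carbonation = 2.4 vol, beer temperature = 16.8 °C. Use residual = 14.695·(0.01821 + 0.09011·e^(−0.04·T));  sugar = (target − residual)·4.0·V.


residual = 14.695·(0.01821 + 0.09011·e^(−0.04·16.8)) = 0.9438
sugar = (2.4 − 0.9438)·4.0·15.0

87.3702 g


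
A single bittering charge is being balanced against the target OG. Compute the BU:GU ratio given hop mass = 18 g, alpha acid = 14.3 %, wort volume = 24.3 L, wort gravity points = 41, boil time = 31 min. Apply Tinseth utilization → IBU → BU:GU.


U = 1.65·0.000125^(GP/1000)·(1−e^(−0.04t))/4.15;  IBU = (α/100)·m·U·1000/V;  BU:GU = IBU/GP
U = 1.65·0.000125^(41/1000)·(1−e^(−0.04·31))/4.15 = 0.1955
IBU = (14.3/100)·18·0.1955·1000/24.3 = 20.7036
BU:GU = 20.7036/41

0.5050


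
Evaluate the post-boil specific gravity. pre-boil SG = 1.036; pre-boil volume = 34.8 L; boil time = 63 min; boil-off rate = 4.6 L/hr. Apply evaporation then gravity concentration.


V_post = V_pre − rate·(t/60);  SG_post = 1 + (SG_pre−1)·V_pre/V_post
V_post = 34.8 − 4.6·(63/60) = 29.9700
SG_post = 1 + (1.036 − 1)·34.8/29.9700

1.0418


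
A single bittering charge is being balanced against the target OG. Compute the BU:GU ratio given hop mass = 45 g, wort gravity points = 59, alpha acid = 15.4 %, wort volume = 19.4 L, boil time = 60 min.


U = 1.65·0.000125^(GP/1000)·(1−e^(−0.04t))/4.15;  IBU = (α/100)·m·U·1000/V;  BU:GU = IBU/GP
U = 1.65·0.000125^(59/1000)·(1−e^(−0.04·60))/4.15 = 0.2127
IBU = (15.4/100)·45·0.2127·1000/19.4 = 75.9948
BU:GU = 75.9948/59

1.2880


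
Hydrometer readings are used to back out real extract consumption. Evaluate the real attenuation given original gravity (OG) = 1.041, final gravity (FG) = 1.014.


AA = (OG−FG)/(OG−1)·100;  RA = AA·0.8192
AA = (1.041 − 1.014)/(1.041 − 1)·100 = 65.8537
RA = 65.8537·0.8192

53.9473 %


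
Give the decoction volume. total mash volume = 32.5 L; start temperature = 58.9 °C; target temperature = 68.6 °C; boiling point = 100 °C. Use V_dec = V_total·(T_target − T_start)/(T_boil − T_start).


V_dec = 32.5·(68.6 − 58.9)/(100 − 58.9)

7.6703 L


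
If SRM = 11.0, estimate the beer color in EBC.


EBC = SRM · 1.97
EBC = 11.0 · 1.97

21.6700 EBC


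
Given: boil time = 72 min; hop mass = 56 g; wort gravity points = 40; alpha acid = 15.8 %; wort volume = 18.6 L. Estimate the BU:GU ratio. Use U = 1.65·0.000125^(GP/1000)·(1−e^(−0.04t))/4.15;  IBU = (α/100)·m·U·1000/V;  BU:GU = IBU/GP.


U = 1.65·0.000125^(40/1000)·(1−e^(−0.04·72))/4.15 = 0.2620
IBU = (15.8/100)·56·0.2620·1000/18.6 = 124.6104
BU:GU = 124.6104/40

3.1153


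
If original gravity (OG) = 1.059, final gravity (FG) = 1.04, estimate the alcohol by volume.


ABV = (OG − FG) · 131.25
ABV = (1.059 − 1.04) · 131.25

2.4937 % ABV


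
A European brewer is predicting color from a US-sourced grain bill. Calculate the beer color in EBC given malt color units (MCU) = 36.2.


SRM = 1.4922·MCU^0.6859;  EBC = SRM·1.97
SRM = 1.4922·36.2^0.6859 = 17.4963
EBC = 17.4963·1.97

34.4676 EBC


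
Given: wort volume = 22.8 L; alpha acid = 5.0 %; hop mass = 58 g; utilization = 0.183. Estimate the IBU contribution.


IBU = (α/100)·mass·U·1000 / V
IBU = (5.0/100)·58·0.183·1000 / 22.8

23.2763 IBU


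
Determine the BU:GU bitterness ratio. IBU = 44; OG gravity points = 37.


BU:GU = IBU / OG_points
BU:GU = 44 / 37

1.1892


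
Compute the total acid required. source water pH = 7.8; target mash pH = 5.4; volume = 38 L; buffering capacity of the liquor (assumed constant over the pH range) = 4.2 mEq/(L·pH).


acid = buffering capacity · (pH_source − pH_target) · V
acid = 4.2 · (7.8 − 5.4) · 38

383.0400 mEq


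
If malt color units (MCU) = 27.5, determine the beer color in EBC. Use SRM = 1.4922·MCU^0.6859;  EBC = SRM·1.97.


SRM = 1.4922·27.5^0.6859 = 14.4899
EBC = 14.4899·1.97

28.5451 EBC


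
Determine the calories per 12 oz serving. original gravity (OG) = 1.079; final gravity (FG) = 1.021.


ABW = (OG−FG)·131.25·0.79/FG;  °P = 259 − 259/SG (for OG→OE and FG→AE);  RE = 0.1808·OE + 0.8192·AE;  Cal = (6.9·ABW + 4·(RE−0.1))·FG·3.55
ABW = (1.079 − 1.021)·131.25·0.79/1.021 = 5.8902
OE = 259 − 259/1.079 = 18.9629 °P
AE = 259 − 259/1.021 = 5.3271 °P
RE = 0.1808·18.9629 + 0.8192·5.3271 = 7.7925 °P
Cal = (6.9·5.8902 + 4·(7.7925−0.1))·1.021·3.55

258.8370 kcal


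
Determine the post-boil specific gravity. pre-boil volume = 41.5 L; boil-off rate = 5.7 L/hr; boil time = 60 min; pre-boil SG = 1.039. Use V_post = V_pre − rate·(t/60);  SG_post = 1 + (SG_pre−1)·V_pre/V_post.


V_post = 41.5 − 5.7·(60/60) = 35.8000
SG_post = 1 + (1.039 − 1)·41.5/35.8000

1.0452


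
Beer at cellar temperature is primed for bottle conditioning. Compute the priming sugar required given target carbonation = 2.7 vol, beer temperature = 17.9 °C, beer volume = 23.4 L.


residual = 14.695·(0.01821 + 0.09011·e^(−0.04·T));  sugar = (target − residual)·4.0·V
residual = 14.695·(0.01821 + 0.09011·e^(−0.04·17.9)) = 0.9147
sugar = (2.7 − 0.9147)·4.0·23.4

167.1022 g


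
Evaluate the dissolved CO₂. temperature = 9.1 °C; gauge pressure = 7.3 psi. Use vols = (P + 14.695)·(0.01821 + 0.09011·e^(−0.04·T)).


vols = (7.3 + 14.695)·(0.01821 + 0.09011·e^(−0.04·9.1))

1.7778 volumes


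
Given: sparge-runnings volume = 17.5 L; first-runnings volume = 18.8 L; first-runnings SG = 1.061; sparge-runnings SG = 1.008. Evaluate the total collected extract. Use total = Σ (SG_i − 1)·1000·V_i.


first = (1.061 − 1)·1000·18.8 = 1146.8000
sparge = (1.008 − 1)·1000·17.5 = 140.0000
total = 1146.8000 + 140.0000

1286.8000 gravity·L


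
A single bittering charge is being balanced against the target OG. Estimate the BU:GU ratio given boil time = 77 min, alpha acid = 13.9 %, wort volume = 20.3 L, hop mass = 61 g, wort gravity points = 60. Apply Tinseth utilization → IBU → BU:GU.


U = 1.65·0.000125^(GP/1000)·(1−e^(−0.04t))/4.15;  IBU = (α/100)·m·U·1000/V;  BU:GU = IBU/GP
U = 1.65·0.000125^(60/1000)·(1−e^(−0.04·77))/4.15 = 0.2212
IBU = (13.9/100)·61·0.2212·1000/20.3 = 92.3987
BU:GU = 92.3987/60

1.5400


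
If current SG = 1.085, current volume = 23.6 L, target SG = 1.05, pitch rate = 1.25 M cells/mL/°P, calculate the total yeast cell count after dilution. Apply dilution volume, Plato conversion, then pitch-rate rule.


V_w = V·((SG_c−1)/(SG_t−1)−1);  °P = 259 − 259/SG_t;  cells = rate·(V+V_w)·°P
V_w = 23.6·((1.085−1)/(1.05−1)−1) = 16.5200
V_final = 23.6 + 16.5200 = 40.1200
°P = 259 − 259/1.05 = 12.3333
cells = 1.25·40.1200·12.3333

618.5167 billion cells


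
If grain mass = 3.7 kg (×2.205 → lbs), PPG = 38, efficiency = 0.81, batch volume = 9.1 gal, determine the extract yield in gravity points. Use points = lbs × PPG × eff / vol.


lbs = 3.7 × 2.205 = 8.1585
points = 8.1585 × 38 × 0.81 / 9.1

27.5955 points


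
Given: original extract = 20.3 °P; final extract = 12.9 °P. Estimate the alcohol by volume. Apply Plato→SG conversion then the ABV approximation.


SG = 259/(259 − P);  ABV = (OG − FG)·131.25
OG = 259/(259 − 20.3) = 1.0850
FG = 259/(259 − 12.9) = 1.0524
ABV = (1.0850 − 1.0524)·131.25

4.2822 % ABV


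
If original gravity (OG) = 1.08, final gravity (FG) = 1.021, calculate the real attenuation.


AA = (OG−FG)/(OG−1)·100;  RA = AA·0.8192
AA = (1.08 − 1.021)/(1.08 − 1)·100 = 73.7500
RA = 73.7500·0.8192

60.4160 %


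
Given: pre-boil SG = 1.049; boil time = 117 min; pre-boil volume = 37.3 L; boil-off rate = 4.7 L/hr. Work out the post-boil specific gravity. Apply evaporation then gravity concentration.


V_post = V_pre − rate·(t/60);  SG_post = 1 + (SG_pre−1)·V_pre/V_post
V_post = 37.3 − 4.7·(117/60) = 28.1350
SG_post = 1 + (1.049 − 1)·37.3/28.1350

1.0650


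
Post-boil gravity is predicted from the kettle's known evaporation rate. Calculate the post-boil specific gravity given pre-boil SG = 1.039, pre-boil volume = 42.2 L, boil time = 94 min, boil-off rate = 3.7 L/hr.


V_post = V_pre − rate·(t/60);  SG_post = 1 + (SG_pre−1)·V_pre/V_post
V_post = 42.2 − 3.7·(94/60) = 36.4033
SG_post = 1 + (1.039 − 1)·42.2/36.4033

1.0452


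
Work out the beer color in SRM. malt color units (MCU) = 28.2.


SRM = 1.4922 · MCU^0.6859
SRM = 1.4922 · 28.2^0.6859

14.7419 SRM


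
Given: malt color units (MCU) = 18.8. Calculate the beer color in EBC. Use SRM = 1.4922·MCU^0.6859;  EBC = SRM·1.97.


SRM = 1.4922·18.8^0.6859 = 11.1628
EBC = 11.1628·1.97

21.9907 EBC


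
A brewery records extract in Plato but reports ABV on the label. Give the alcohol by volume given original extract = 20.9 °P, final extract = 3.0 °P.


SG = 259/(259 − P);  ABV = (OG − FG)·131.25
OG = 259/(259 − 20.9) = 1.0878
FG = 259/(259 − 3.0) = 1.0117
ABV = (1.0878 − 1.0117)·131.25

9.9828 % ABV


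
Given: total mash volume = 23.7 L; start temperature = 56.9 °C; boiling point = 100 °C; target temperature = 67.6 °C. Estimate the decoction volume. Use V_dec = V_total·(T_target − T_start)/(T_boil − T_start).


V_dec = 23.7·(67.6 − 56.9)/(100 − 56.9)

5.8838 L
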